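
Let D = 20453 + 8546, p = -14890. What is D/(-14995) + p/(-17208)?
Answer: -137869621/129016980 ≈ -1.0686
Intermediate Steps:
D = 28999
D/(-14995) + p/(-17208) = 28999/(-14995) - 14890/(-17208) = 28999*(-1/14995) - 14890*(-1/17208) = -28999/14995 + 7445/8604 = -137869621/129016980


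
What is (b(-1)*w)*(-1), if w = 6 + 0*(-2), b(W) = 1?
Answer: -6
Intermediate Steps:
w = 6 (w = 6 + 0 = 6)
(b(-1)*w)*(-1) = (1*6)*(-1) = 6*(-1) = -6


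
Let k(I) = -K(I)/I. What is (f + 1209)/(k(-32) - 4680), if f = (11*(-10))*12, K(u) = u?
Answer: 111/4681 ≈ 0.023713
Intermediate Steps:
f = -1320 (f = -110*12 = -1320)
k(I) = -1 (k(I) = -I/I = -1*1 = -1)
(f + 1209)/(k(-32) - 4680) = (-1320 + 1209)/(-1 - 4680) = -111/(-4681) = -111*(-1/4681) = 111/4681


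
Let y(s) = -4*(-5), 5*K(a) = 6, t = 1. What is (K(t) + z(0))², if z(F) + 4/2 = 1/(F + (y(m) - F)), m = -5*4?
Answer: 9/16 ≈ 0.56250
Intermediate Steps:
K(a) = 6/5 (K(a) = (⅕)*6 = 6/5)
m = -20
y(s) = 20
z(F) = -39/20 (z(F) = -2 + 1/(F + (20 - F)) = -2 + 1/20 = -39/20)
(K(t) + z(0))² = (6/5 - 39/20)² = (-¾)² = 9/16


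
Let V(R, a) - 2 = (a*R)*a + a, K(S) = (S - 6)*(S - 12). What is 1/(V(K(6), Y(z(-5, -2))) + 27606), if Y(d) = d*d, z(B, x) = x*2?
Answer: 1/27624 ≈ 3.6200e-5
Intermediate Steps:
z(B, x) = 2*x
Y(d) = d**2
K(S) = (-12 + S)*(-6 + S) (K(S) = (-6 + S)*(-12 + S) = (-12 + S)*(-6 + S))
V(R, a) = 2 + a + R*a**2 (V(R, a) = 2 + ((a*R)*a + a) = 2 + ((R*a)*a + a) = 2 + (R*a**2 + a) = 2 + (a + R*a**2) = 2 + a + R*a**2)
1/(V(K(6), Y(z(-5, -2))) + 27606) = 1/((2 + (2*(-2))**2 + (72 + 6**2 - 18*6)*((2*(-2))**2)**2) + 27606) = 1/((2 + (-4)**2 + (72 + 36 - 108)*((-4)**2)**2) + 27606) = 1/((2 + 16 + 0*16**2) + 27606) = 1/((2 + 16 + 0*256) + 27606) = 1/((2 + 16 + 0) + 27606) = 1/(18 + 27606) = 1/27624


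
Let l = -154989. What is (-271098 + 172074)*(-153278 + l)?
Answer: 30525831408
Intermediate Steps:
(-271098 + 172074)*(-153278 + l) = (-271098 + 172074)*(-153278 - 154989) = -99024*(-308267) = 30525831408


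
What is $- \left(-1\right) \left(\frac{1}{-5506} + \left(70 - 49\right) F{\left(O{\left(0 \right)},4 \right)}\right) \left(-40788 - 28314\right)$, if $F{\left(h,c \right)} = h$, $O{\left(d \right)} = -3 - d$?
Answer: $\frac{11985016329}{2753} \approx 4.3534 \cdot 10^{6}$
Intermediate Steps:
$- \left(-1\right) \left(\frac{1}{-5506} + \left(70 - 49\right) F{\left(O{\left(0 \right)},4 \right)}\right) \left(-40788 - 28314\right) = - \left(-1\right) \left(\frac{1}{-5506} + \left(70 - 49\right) \left(-3 - 0\right)\right) \left(-40788 - 28314\right) = - \left(-1\right) \left(- \frac{1}{5506} + 21 \left(-3 + 0\right)\right) \left(-69102\right) = - \left(-1\right) \left(- \frac{1}{5506} + 21 \left(-3\right)\right) \left(-69102\right) = - \left(-1\right) \left(- \frac{1}{5506} - 63\right) \left(-69102\right) = - \left(-1\right) \left(\left(- \frac{346879}{5506}\right) \left(-69102\right)\right) = - \frac{\left(-1\right) 11985016329}{2753} = \left(-1\right) \left(- \frac{11985016329}{2753}\right) = \frac{11985016329}{2753}$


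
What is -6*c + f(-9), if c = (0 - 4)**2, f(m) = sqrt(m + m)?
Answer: -96 + 3*I*sqrt(2) ≈ -96.0 + 4.2426*I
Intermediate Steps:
f(m) = sqrt(2)*sqrt(m) (f(m) = sqrt(2*m) = sqrt(2)*sqrt(m))
c = 16 (c = (-4)**2 = 16)
-6*c + f(-9) = -6*16 + sqrt(2)*sqrt(-9) = -96 + sqrt(2)*(3*I) = -96 + 3*I*sqrt(2)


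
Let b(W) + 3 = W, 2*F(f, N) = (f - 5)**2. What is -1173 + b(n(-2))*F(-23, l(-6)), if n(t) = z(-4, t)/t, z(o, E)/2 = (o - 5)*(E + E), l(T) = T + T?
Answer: -16461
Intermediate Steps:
l(T) = 2*T
z(o, E) = 4*E*(-5 + o) (z(o, E) = 2*((o - 5)*(E + E)) = 2*((-5 + o)*(2*E)) = 2*(2*E*(-5 + o)) = 4*E*(-5 + o))
n(t) = -36 (n(t) = (4*t*(-5 - 4))/t = (4*t*(-9))/t = (-36*t)/t = -36)
F(f, N) = (-5 + f)**2/2 (F(f, N) = (f - 5)**2/2 = (-5 + f)**2/2)
b(W) = -3 + W
-1173 + b(n(-2))*F(-23, l(-6)) = -1173 + (-3 - 36)*((-5 - 23)**2/2) = -1173 - 39*(-28)**2/2 = -1173 - 39*784/2 = -1173 - 39*392 = -1173 - 15288 = -16461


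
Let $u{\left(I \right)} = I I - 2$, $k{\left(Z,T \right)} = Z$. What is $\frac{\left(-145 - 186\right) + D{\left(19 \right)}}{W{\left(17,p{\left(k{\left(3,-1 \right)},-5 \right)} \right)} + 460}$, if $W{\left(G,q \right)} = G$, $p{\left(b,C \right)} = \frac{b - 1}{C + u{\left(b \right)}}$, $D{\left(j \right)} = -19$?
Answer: $- \frac{350}{477} \approx -0.73375$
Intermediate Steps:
$u{\left(I \right)} = -2 + I^{2}$ ($u{\left(I \right)} = I^{2} - 2 = -2 + I^{2}$)
$p{\left(b,C \right)} = \frac{-1 + b}{-2 + C + b^{2}}$ ($p{\left(b,C \right)} = \frac{b - 1}{C + \left(-2 + b^{2}\right)} = \frac{-1 + b}{-2 + C + b^{2}}$)
$\frac{\left(-145 - 186\right) + D{\left(19 \right)}}{W{\left(17,p{\left(k{\left(3,-1 \right)},-5 \right)} \right)} + 460} = \frac{\left(-145 - 186\right) - 19}{17 + 460} = \frac{-331 - 19}{477} = \left(-350\right) \frac{1}{477} = - \frac{350}{477}$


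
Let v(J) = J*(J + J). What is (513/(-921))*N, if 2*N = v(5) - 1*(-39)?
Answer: -15219/614 ≈ -24.787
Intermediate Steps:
v(J) = 2*J² (v(J) = J*(2*J) = 2*J²)
N = 89/2 (N = (2*5² - 1*(-39))/2 = (2*25 + 39)/2 = (50 + 39)/2 = (½)*89 = 89/2 ≈ 44.500)
(513/(-921))*N = (513/(-921))*(89/2) = (513*(-1/921))*(89/2) = -171/307*89/2 = -15219/614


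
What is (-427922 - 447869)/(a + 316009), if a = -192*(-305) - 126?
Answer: -875791/374443 ≈ -2.3389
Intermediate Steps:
a = 58434 (a = 58560 - 126 = 58434)
(-427922 - 447869)/(a + 316009) = (-427922 - 447869)/(58434 + 316009) = -875791/374443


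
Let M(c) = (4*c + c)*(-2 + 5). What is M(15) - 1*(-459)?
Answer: 684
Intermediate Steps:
M(c) = 15*c (M(c) = (5*c)*3 = 15*c)
M(15) - 1*(-459) = 15*15 - 1*(-459) = 225 + 459 = 684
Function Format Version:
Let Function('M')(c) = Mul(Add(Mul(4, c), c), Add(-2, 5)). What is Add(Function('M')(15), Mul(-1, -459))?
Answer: 684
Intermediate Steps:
Function('M')(c) = Mul(15, c) (Function('M')(c) = Mul(Mul(5, c), 3) = Mul(15, c))
Add(Function('M')(15), Mul(-1, -459)) = Add(Mul(15, 15), Mul(-1, -459)) = Add(225, 459) = 684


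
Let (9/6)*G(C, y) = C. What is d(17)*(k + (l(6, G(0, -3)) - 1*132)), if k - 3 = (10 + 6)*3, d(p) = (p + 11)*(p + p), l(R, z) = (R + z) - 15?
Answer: -85680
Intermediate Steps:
G(C, y) = 2*C/3
l(R, z) = -15 + R + z
d(p) = 2*p*(11 + p) (d(p) = (11 + p)*(2*p) = 2*p*(11 + p))
k = 51 (k = 3 + (10 + 6)*3 = 3 + 16*3 = 3 + 48 = 51)
d(17)*(k + (l(6, G(0, -3)) - 1*132)) = (2*17*(11 + 17))*(51 + ((-15 + 6 + (2/3)*0) - 1*132)) = (2*17*28)*(51 + ((-15 + 6 + 0) - 132)) = 952*(51 + (-9 - 132)) = 952*(51 - 141) = 952*(-90) = -85680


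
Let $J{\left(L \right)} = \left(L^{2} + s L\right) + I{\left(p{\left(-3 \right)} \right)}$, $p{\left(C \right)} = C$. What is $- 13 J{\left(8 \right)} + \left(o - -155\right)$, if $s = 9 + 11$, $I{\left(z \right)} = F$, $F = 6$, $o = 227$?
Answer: $-2608$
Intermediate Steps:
$I{\left(z \right)} = 6$
$s = 20$
$J{\left(L \right)} = 6 + L^{2} + 20 L$ ($J{\left(L \right)} = \left(L^{2} + 20 L\right) + 6 = 6 + L^{2} + 20 L$)
$- 13 J{\left(8 \right)} + \left(o - -155\right) = - 13 \left(6 + 8^{2} + 20 \cdot 8\right) + \left(227 - -155\right) = - 13 \left(6 + 64 + 160\right) + \left(227 + 155\right) = \left(-13\right) 230 + 382 = -2990 + 382 = -2608$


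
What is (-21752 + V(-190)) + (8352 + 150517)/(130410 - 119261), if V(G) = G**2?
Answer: 160124721/11149 ≈ 14362.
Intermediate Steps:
(-21752 + V(-190)) + (8352 + 150517)/(130410 - 119261) = (-21752 + (-190)**2) + (8352 + 150517)/(130410 - 119261) = (-21752 + 36100) + 158869/11149 = 14348 + 158869*(1/11149) = 14348 + 158869/11149 = 160124721/11149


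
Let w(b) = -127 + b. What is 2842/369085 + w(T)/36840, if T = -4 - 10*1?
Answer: 3510553/906472760 ≈ 0.0038728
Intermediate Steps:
T = -14 (T = -4 - 10 = -14)
2842/369085 + w(T)/36840 = 2842/369085 + (-127 - 14)/36840 = 2842*(1/369085) - 141*1/36840 = 2842/369085 - 47/12280 = 3510553/906472760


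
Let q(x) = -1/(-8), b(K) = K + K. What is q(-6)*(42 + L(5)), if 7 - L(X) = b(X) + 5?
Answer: 17/4 ≈ 4.2500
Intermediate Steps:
b(K) = 2*K
q(x) = 1/8 (q(x) = -1*(-1/8) = 1/8)
L(X) = 2 - 2*X (L(X) = 7 - (2*X + 5) = 7 - (5 + 2*X) = 7 + (-5 - 2*X) = 2 - 2*X)
q(-6)*(42 + L(5)) = (42 + (2 - 2*5))/8 = (42 + (2 - 10))/8 = (42 - 8)/8 = (1/8)*34 = 17/4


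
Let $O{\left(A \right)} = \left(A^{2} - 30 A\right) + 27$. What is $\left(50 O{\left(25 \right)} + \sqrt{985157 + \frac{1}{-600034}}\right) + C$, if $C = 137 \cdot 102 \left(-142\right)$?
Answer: $-1989208 + \frac{\sqrt{354696715543841458}}{600034} \approx -1.9882 \cdot 10^{6}$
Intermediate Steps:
$O{\left(A \right)} = 27 + A^{2} - 30 A$
$C = -1984308$ ($C = 13974 \left(-142\right) = -1984308$)
$\left(50 O{\left(25 \right)} + \sqrt{985157 + \frac{1}{-600034}}\right) + C = \left(50 \left(27 + 25^{2} - 750\right) + \sqrt{985157 + \frac{1}{-600034}}\right) - 1984308 = \left(50 \left(27 + 625 - 750\right) + \sqrt{985157 - \frac{1}{600034}}\right) - 1984308 = \left(50 \left(-98\right) + \sqrt{\frac{591127695337}{600034}}\right) - 1984308 = \left(-4900 + \frac{\sqrt{354696715543841458}}{600034}\right) - 1984308 = -1989208 + \frac{\sqrt{354696715543841458}}{600034}$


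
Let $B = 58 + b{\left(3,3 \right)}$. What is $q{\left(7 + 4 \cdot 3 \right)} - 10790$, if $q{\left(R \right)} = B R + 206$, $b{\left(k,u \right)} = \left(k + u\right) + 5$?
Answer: $-9273$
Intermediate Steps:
$b{\left(k,u \right)} = 5 + k + u$
$B = 69$ ($B = 58 + \left(5 + 3 + 3\right) = 58 + 11 = 69$)
$q{\left(R \right)} = 206 + 69 R$ ($q{\left(R \right)} = 69 R + 206 = 206 + 69 R$)
$q{\left(7 + 4 \cdot 3 \right)} - 10790 = \left(206 + 69 \left(7 + 4 \cdot 3\right)\right) - 10790 = \left(206 + 69 \left(7 + 12\right)\right) - 10790 = \left(206 + 69 \cdot 19\right) - 10790 = \left(206 + 1311\right) - 10790 = 1517 - 10790 = -9273$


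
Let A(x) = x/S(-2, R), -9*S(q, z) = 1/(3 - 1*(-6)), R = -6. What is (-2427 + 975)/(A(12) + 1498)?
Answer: -726/263 ≈ -2.7605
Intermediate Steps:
S(q, z) = -1/81 (S(q, z) = -1/(9*(3 - 1*(-6))) = -1/(9*(3 + 6)) = -⅑/9 = -⅑*⅑ = -1/81)
A(x) = -81*x (A(x) = x/(-1/81) = x*(-81) = -81*x)
(-2427 + 975)/(A(12) + 1498) = (-2427 + 975)/(-81*12 + 1498) = -1452/(-972 + 1498) = -1452/526 = -1452*1/526 = -726/263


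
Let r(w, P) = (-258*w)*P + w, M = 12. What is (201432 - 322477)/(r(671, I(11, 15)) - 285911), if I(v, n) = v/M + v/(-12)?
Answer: 24209/57048 ≈ 0.42436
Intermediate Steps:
I(v, n) = 0 (I(v, n) = v/12 + v/(-12) = v*(1/12) + v*(-1/12) = v/12 - v/12 = 0)
r(w, P) = w - 258*P*w (r(w, P) = -258*P*w + w = w - 258*P*w)
(201432 - 322477)/(r(671, I(11, 15)) - 285911) = (201432 - 322477)/(671*(1 - 258*0) - 285911) = -121045/(671*(1 + 0) - 285911) = -121045/(671*1 - 285911) = -121045/(671 - 285911) = -121045/(-285240) = -121045*(-1/285240) = 24209/57048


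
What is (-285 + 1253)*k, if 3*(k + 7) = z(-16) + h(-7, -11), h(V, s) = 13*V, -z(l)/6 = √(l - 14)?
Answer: -108416/3 - 1936*I*√30 ≈ -36139.0 - 10604.0*I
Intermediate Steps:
z(l) = -6*√(-14 + l) (z(l) = -6*√(l - 14) = -6*√(-14 + l))
k = -112/3 - 2*I*√30 (k = -7 + (-6*√(-14 - 16) + 13*(-7))/3 = -7 + (-6*I*√30 - 91)/3 = -7 + (-91 - 6*I*√30)/3 = -7 + (-91/3 - 2*I*√30) = -112/3 - 2*I*√30 ≈ -37.333 - 10.954*I)
(-285 + 1253)*k = (-285 + 1253)*(-112/3 - 2*I*√30) = 968*(-112/3 - 2*I*√30) = -108416/3 - 1936*I*√30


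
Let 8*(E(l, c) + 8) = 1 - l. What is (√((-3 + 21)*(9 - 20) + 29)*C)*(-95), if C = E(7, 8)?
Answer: 43225*I/4 ≈ 10806.0*I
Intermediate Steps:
E(l, c) = -63/8 - l/8 (E(l, c) = -8 + (1 - l)/8 = -8 + (⅛ - l/8) = -63/8 - l/8)
C = -35/4 (C = -63/8 - ⅛*7 = -63/8 - 7/8 = -35/4 ≈ -8.7500)
(√((-3 + 21)*(9 - 20) + 29)*C)*(-95) = (√((-3 + 21)*(9 - 20) + 29)*(-35/4))*(-95) = (√(18*(-11) + 29)*(-35/4))*(-95) = (√(-198 + 29)*(-35/4))*(-95) = (√(-169)*(-35/4))*(-95) = ((13*I)*(-35/4))*(-95) = -455*I/4*(-95) = 43225*I/4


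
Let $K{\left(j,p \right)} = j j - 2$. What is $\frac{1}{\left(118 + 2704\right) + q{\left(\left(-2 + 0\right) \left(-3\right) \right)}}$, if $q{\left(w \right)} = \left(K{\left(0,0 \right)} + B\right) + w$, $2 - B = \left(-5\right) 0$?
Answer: $\frac{1}{2828} \approx 0.00035361$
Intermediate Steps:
$K{\left(j,p \right)} = -2 + j^{2}$ ($K{\left(j,p \right)} = j^{2} - 2 = -2 + j^{2}$)
$B = 2$ ($B = 2 - \left(-5\right) 0 = 2 - 0 = 2 + 0 = 2$)
$q{\left(w \right)} = w$ ($q{\left(w \right)} = \left(\left(-2 + 0^{2}\right) + 2\right) + w = \left(\left(-2 + 0\right) + 2\right) + w = \left(-2 + 2\right) + w = 0 + w = w$)
$\frac{1}{\left(118 + 2704\right) + q{\left(\left(-2 + 0\right) \left(-3\right) \right)}} = \frac{1}{\left(118 + 2704\right) + \left(-2 + 0\right) \left(-3\right)} = \frac{1}{2822 - -6} = \frac{1}{2822 + 6} = \frac{1}{2828}$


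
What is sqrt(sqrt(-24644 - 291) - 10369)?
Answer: sqrt(-10369 + I*sqrt(24935)) ≈ 0.7753 + 101.83*I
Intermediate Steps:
sqrt(sqrt(-24644 - 291) - 10369) = sqrt(sqrt(-24935) - 10369) = sqrt(I*sqrt(24935) - 10369) = sqrt(-10369 + I*sqrt(24935))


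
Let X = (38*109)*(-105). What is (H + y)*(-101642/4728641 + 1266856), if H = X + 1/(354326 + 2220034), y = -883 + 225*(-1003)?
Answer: -12231385551300233976049/14596192140 ≈ -8.3798e+11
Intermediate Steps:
X = -434910 (X = 4142*(-105) = -434910)
y = -226558 (y = -883 - 225675 = -226558)
H = -1119614907599/2574360 (H = -434910 + 1/(354326 + 2220034) = -434910 + 1/2574360 = -1119614907599/2574360 ≈ -4.3491e+5)
(H + y)*(-101642/4728641 + 1266856) = (-1119614907599/2574360 - 226558)*(-101642/4728641 + 1266856) = -1702856760479*(-101642*1/4728641 + 1266856)/2574360 = -1702856760479*(-101642/4728641 + 1266856)/2574360 = -1702856760479/2574360*5990507121054/4728641 = -12231385551300233976049/14596192140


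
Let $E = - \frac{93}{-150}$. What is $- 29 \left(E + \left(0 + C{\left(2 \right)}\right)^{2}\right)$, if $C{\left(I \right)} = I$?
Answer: $- \frac{6699}{50} \approx -133.98$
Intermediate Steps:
$E = \frac{31}{50}$ ($E = \left(-93\right) \left(- \frac{1}{150}\right) = \frac{31}{50} \approx 0.62$)
$- 29 \left(E + \left(0 + C{\left(2 \right)}\right)^{2}\right) = - 29 \left(\frac{31}{50} + \left(0 + 2\right)^{2}\right) = - 29 \left(\frac{31}{50} + 2^{2}\right) = - 29 \left(\frac{31}{50} + 4\right) = \left(-29\right) \frac{231}{50} = - \frac{6699}{50}$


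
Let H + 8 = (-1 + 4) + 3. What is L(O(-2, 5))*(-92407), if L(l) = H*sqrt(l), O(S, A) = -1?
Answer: 184814*I ≈ 1.8481e+5*I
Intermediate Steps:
H = -2 (H = -8 + ((-1 + 4) + 3) = -8 + (3 + 3) = -8 + 6 = -2)
L(l) = -2*sqrt(l)
L(O(-2, 5))*(-92407) = -2*I*(-92407) = 184814*I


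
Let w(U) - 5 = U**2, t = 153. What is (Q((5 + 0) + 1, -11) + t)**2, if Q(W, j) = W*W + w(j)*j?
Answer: 1432809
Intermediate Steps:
w(U) = 5 + U**2
Q(W, j) = W**2 + j*(5 + j**2) (Q(W, j) = W*W + (5 + j**2)*j = W**2 + j*(5 + j**2))
(Q((5 + 0) + 1, -11) + t)**2 = ((((5 + 0) + 1)**2 - 11*(5 + (-11)**2)) + 153)**2 = (((5 + 1)**2 - 11*(5 + 121)) + 153)**2 = ((6**2 - 11*126) + 153)**2 = ((36 - 1386) + 153)**2 = (-1350 + 153)**2 = (-1197)**2 = 1432809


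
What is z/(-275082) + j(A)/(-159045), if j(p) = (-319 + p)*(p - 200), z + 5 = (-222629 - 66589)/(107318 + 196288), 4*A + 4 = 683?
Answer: -167455160306179/5903506226481840 ≈ -0.028365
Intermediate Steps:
A = 679/4 (A = -1 + (¼)*683 = -1 + 683/4 = 679/4 ≈ 169.75)
z = -301208/50601 (z = -5 + (-222629 - 66589)/(107318 + 196288) = -5 - 289218/303606 = -5 - 289218*1/303606 = -5 - 48203/50601 = -301208/50601 ≈ -5.9526)
j(p) = (-319 + p)*(-200 + p)
z/(-275082) + j(A)/(-159045) = -301208/50601/(-275082) + (63800 + (679/4)² - 519*679/4)/(-159045) = -301208/50601*(-1/275082) + (63800 + 461041/16 - 352401/4)*(-1/159045) = 150604/6959712141 + (72237/16)*(-1/159045) = 150604/6959712141 - 24079/848240 = -167455160306179/5903506226481840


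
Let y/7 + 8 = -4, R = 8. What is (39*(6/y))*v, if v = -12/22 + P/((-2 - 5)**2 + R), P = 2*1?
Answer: 2080/1463 ≈ 1.4217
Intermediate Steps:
y = -84 (y = -56 + 7*(-4) = -56 - 28 = -84)
P = 2
v = -320/627 (v = -12/22 + 2/((-2 - 5)**2 + 8) = -12*1/22 + 2/((-7)**2 + 8) = -6/11 + 2/(49 + 8) = -6/11 + 2/57 = -320/627 ≈ -0.51037)
(39*(6/y))*v = (39*(6/(-84)))*(-320/627) = (39*(6*(-1/84)))*(-320/627) = (39*(-1/14))*(-320/627) = -39/14*(-320/627) = 2080/1463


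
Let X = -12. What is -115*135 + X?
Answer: -15537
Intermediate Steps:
-115*135 + X = -115*135 - 12 = -15525 - 12 = -15537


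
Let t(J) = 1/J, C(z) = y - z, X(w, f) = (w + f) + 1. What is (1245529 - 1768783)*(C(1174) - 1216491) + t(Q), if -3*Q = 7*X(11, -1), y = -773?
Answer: 49091546908401/77 ≈ 6.3755e+11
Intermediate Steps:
X(w, f) = 1 + f + w (X(w, f) = (f + w) + 1 = 1 + f + w)
Q = -77/3 (Q = -7*(1 - 1 + 11)/3 = -7*11/3 = -⅓*77 = -77/3 ≈ -25.667)
C(z) = -773 - z
(1245529 - 1768783)*(C(1174) - 1216491) + t(Q) = (1245529 - 1768783)*((-773 - 1*1174) - 1216491) + 1/(-77/3) = -523254*((-773 - 1174) - 1216491) - 3/77 = -523254*(-1947 - 1216491) - 3/77 = -523254*(-1218438) - 3/77 = 637552557252 - 3/77 = 49091546908401/77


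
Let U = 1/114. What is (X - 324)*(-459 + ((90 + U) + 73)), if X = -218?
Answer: 9144353/57 ≈ 1.6043e+5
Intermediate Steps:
U = 1/114 ≈ 0.0087719
(X - 324)*(-459 + ((90 + U) + 73)) = (-218 - 324)*(-459 + ((90 + 1/114) + 73)) = -542*(-459 + (10261/114 + 73)) = -542*(-459 + 18583/114) = -542*(-33743/114) = 9144353/57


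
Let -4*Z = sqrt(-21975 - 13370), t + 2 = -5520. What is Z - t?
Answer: 5522 - I*sqrt(35345)/4 ≈ 5522.0 - 47.001*I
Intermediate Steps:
t = -5522 (t = -2 - 5520 = -5522)
Z = -I*sqrt(35345)/4 (Z = -sqrt(-21975 - 13370)/4 = -I*sqrt(35345)/4 ≈ -47.001*I)
Z - t = -I*sqrt(35345)/4 - 1*(-5522) = -I*sqrt(35345)/4 + 5522 = 5522 - I*sqrt(35345)/4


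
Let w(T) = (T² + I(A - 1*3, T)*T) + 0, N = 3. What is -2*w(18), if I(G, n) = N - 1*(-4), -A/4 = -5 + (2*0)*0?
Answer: -900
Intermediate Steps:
A = 20 (A = -4*(-5 + (2*0)*0) = -4*(-5 + 0*0) = -4*(-5 + 0) = -4*(-5) = 20)
I(G, n) = 7 (I(G, n) = 3 - 1*(-4) = 3 + 4 = 7)
w(T) = T² + 7*T (w(T) = (T² + 7*T) + 0 = T² + 7*T)
-2*w(18) = -36*(7 + 18) = -36*25 = -2*450 = -900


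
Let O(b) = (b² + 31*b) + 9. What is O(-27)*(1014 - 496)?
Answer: -51282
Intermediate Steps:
O(b) = 9 + b² + 31*b
O(-27)*(1014 - 496) = (9 + (-27)² + 31*(-27))*(1014 - 496) = (9 + 729 - 837)*518 = -99*518 = -51282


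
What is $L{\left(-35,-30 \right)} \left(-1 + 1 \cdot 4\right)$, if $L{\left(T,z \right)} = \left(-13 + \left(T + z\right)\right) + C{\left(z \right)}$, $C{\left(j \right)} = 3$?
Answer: $-225$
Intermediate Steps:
$L{\left(T,z \right)} = -10 + T + z$ ($L{\left(T,z \right)} = \left(-13 + \left(T + z\right)\right) + 3 = \left(-13 + T + z\right) + 3 = -10 + T + z$)
$L{\left(-35,-30 \right)} \left(-1 + 1 \cdot 4\right) = \left(-10 - 35 - 30\right) \left(-1 + 1 \cdot 4\right) = - 75 \left(-1 + 4\right) = \left(-75\right) 3 = -225$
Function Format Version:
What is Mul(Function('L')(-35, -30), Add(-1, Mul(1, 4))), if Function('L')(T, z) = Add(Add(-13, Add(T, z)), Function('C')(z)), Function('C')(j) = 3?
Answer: -225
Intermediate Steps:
Function('L')(T, z) = Add(-10, T, z) (Function('L')(T, z) = Add(Add(-13, Add(T, z)), 3) = Add(Add(-13, T, z), 3) = Add(-10, T, z))
Mul(Function('L')(-35, -30), Add(-1, Mul(1, 4))) = Mul(Add(-10, -35, -30), Add(-1, Mul(1, 4))) = Mul(-75, Add(-1, 4)) = Mul(-75, 3) = -225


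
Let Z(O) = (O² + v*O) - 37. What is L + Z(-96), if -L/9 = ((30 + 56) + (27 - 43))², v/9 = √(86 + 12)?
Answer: -34921 - 6048*√2 ≈ -43474.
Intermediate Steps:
v = 63*√2 (v = 9*√(86 + 12) = 9*√98 = 9*(7*√2) = 63*√2 ≈ 89.095)
Z(O) = -37 + O² + 63*O*√2 (Z(O) = (O² + (63*√2)*O) - 37 = (O² + 63*O*√2) - 37 = -37 + O² + 63*O*√2)
L = -44100 (L = -9*((30 + 56) + (27 - 43))² = -9*(86 - 16)² = -9*70² = -9*4900 = -44100)
L + Z(-96) = -44100 + (-37 + (-96)² + 63*(-96)*√2) = -44100 + (-37 + 9216 - 6048*√2) = -44100 + (9179 - 6048*√2) = -34921 - 6048*√2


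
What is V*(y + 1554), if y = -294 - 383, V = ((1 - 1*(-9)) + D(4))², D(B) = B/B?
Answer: 106117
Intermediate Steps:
D(B) = 1
V = 121 (V = ((1 - 1*(-9)) + 1)² = ((1 + 9) + 1)² = (10 + 1)² = 11² = 121)
y = -677
V*(y + 1554) = 121*(-677 + 1554) = 121*877 = 106117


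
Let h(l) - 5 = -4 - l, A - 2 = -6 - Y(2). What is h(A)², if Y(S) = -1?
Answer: 16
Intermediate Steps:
A = -3 (A = 2 + (-6 - 1*(-1)) = 2 + (-6 + 1) = 2 - 5 = -3)
h(l) = 1 - l (h(l) = 5 + (-4 - l) = 1 - l)
h(A)² = (1 - 1*(-3))² = (1 + 3)² = 4² = 16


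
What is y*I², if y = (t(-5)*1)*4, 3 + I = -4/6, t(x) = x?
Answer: -2420/9 ≈ -268.89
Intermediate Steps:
I = -11/3 (I = -3 - 4/6 = -3 - 4*⅙ = -3 - ⅔ = -11/3 ≈ -3.6667)
y = -20 (y = -5*1*4 = -5*4 = -20)
y*I² = -20*(-11/3)² = -20*121/9 = -2420/9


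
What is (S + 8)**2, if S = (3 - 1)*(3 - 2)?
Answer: 100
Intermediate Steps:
S = 2 (S = 2*1 = 2)
(S + 8)**2 = (2 + 8)**2 = 10**2 = 100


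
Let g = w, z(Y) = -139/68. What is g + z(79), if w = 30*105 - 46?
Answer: 210933/68 ≈ 3102.0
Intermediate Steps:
z(Y) = -139/68 (z(Y) = -139*1/68 = -139/68)
w = 3104 (w = 3150 - 46 = 3104)
g = 3104
g + z(79) = 3104 - 139/68 = 210933/68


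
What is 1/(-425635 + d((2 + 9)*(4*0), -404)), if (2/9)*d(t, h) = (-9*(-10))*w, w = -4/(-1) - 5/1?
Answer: -1/426040 ≈ -2.3472e-6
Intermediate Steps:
w = -1 (w = -4*(-1) - 5*1 = 4 - 5 = -1)
d(t, h) = -405 (d(t, h) = 9*(-9*(-10)*(-1))/2 = 9*(90*(-1))/2 = (9/2)*(-90) = -405)
1/(-425635 + d((2 + 9)*(4*0), -404)) = 1/(-425635 - 405) = 1/(-426040) = -1/426040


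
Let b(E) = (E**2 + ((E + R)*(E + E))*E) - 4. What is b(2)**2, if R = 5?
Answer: 3136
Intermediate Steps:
b(E) = -4 + E**2 + 2*E**2*(5 + E) (b(E) = (E**2 + ((E + 5)*(E + E))*E) - 4 = (E**2 + ((5 + E)*(2*E))*E) - 4 = (E**2 + (2*E*(5 + E))*E) - 4 = (E**2 + 2*E**2*(5 + E)) - 4 = -4 + E**2 + 2*E**2*(5 + E))
b(2)**2 = (-4 + 2*2**3 + 11*2**2)**2 = (-4 + 2*8 + 11*4)**2 = (-4 + 16 + 44)**2 = 56**2 = 3136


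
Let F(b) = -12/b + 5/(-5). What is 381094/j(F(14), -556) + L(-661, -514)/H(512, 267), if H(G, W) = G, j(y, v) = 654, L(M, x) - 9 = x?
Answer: 97394929/167424 ≈ 581.73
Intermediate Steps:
F(b) = -1 - 12/b (F(b) = -12/b + 5*(-⅕) = -12/b - 1 = -1 - 12/b)
L(M, x) = 9 + x
381094/j(F(14), -556) + L(-661, -514)/H(512, 267) = 381094/654 + (9 - 514)/512 = 381094*(1/654) - 505*1/512 = 190547/327 - 505/512 = 97394929/167424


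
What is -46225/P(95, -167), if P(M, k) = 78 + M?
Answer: -46225/173 ≈ -267.20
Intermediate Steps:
-46225/P(95, -167) = -46225/(78 + 95) = -46225/173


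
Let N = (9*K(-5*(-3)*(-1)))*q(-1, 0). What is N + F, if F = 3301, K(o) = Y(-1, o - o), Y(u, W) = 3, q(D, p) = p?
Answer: 3301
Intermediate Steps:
K(o) = 3
N = 0 (N = (9*3)*0 = 27*0 = 0)
N + F = 0 + 3301 = 3301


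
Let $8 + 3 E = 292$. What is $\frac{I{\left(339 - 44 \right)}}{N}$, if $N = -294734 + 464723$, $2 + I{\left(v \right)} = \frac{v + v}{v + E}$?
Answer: $- \frac{568}{198717141} \approx -2.8583 \cdot 10^{-6}$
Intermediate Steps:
$E = \frac{284}{3}$ ($E = - \frac{8}{3} + \frac{1}{3} \cdot 292 = - \frac{8}{3} + \frac{292}{3} = \frac{284}{3} \approx 94.667$)
$I{\left(v \right)} = -2 + \frac{2 v}{\frac{284}{3} + v}$ ($I{\left(v \right)} = -2 + \frac{v + v}{v + \frac{284}{3}} = -2 + \frac{2 v}{\frac{284}{3} + v}$)
$N = 169989$
$\frac{I{\left(339 - 44 \right)}}{N} = \frac{\left(-568\right) \frac{1}{284 + 3 \left(339 - 44\right)}}{169989} = - \frac{568}{284 + 3 \cdot 295} \cdot \frac{1}{169989} = - \frac{568}{284 + 885} \cdot \frac{1}{169989} = - \frac{568}{1169} \cdot \frac{1}{169989} = \left(-568\right) \frac{1}{1169} \cdot \frac{1}{169989} = \left(- \frac{568}{1169}\right) \frac{1}{169989} = - \frac{568}{198717141}$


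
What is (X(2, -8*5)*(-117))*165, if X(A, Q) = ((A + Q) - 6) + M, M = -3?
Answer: 907335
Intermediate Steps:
X(A, Q) = -9 + A + Q (X(A, Q) = ((A + Q) - 6) - 3 = (-6 + A + Q) - 3 = -9 + A + Q)
(X(2, -8*5)*(-117))*165 = ((-9 + 2 - 8*5)*(-117))*165 = ((-9 + 2 - 40)*(-117))*165 = -47*(-117)*165 = 5499*165 = 907335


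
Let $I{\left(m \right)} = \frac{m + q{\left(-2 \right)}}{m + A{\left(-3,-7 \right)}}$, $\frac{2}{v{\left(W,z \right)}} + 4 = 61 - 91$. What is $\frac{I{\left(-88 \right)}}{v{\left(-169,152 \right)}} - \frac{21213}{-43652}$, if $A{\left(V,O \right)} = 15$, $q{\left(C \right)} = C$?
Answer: $- \frac{65239011}{3186596} \approx -20.473$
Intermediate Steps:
$v{\left(W,z \right)} = - \frac{1}{17}$ ($v{\left(W,z \right)} = \frac{2}{-4 + \left(61 - 91\right)} = \frac{2}{-4 - 30} = \frac{2}{-34} = 2 \left(- \frac{1}{34}\right) = - \frac{1}{17}$)
$I{\left(m \right)} = \frac{-2 + m}{15 + m}$ ($I{\left(m \right)} = \frac{m - 2}{m + 15} = \frac{-2 + m}{15 + m}$)
$\frac{I{\left(-88 \right)}}{v{\left(-169,152 \right)}} - \frac{21213}{-43652} = \frac{\frac{1}{15 - 88} \left(-2 - 88\right)}{- \frac{1}{17}} - \frac{21213}{-43652} = \frac{1}{-73} \left(-90\right) \left(-17\right) - - \frac{21213}{43652} = \left(- \frac{1}{73}\right) \left(-90\right) \left(-17\right) + \frac{21213}{43652} = \frac{90}{73} \left(-17\right) + \frac{21213}{43652} = - \frac{1530}{73} + \frac{21213}{43652} = - \frac{65239011}{3186596}$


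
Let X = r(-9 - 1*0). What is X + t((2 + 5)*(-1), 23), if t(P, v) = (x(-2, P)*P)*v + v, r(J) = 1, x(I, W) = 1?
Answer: -137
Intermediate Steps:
t(P, v) = v + P*v (t(P, v) = (1*P)*v + v = P*v + v = v + P*v)
X = 1
X + t((2 + 5)*(-1), 23) = 1 + 23*(1 + (2 + 5)*(-1)) = 1 + 23*(1 + 7*(-1)) = 1 + 23*(1 - 7) = 1 + 23*(-6) = 1 - 138 = -137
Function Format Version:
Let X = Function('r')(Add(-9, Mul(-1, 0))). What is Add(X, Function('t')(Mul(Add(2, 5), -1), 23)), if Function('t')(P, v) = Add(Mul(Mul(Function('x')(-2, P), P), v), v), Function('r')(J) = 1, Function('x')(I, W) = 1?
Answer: -137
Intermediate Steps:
Function('t')(P, v) = Add(v, Mul(P, v)) (Function('t')(P, v) = Add(Mul(Mul(1, P), v), v) = Add(Mul(P, v), v) = Add(v, Mul(P, v)))
X = 1
Add(X, Function('t')(Mul(Add(2, 5), -1), 23)) = Add(1, Mul(23, Add(1, Mul(Add(2, 5), -1)))) = Add(1, Mul(23, Add(1, Mul(7, -1)))) = Add(1, Mul(23, Add(1, -7))) = Add(1, Mul(23, -6)) = Add(1, -138) = -137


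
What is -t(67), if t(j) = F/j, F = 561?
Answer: -561/67 ≈ -8.3731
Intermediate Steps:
t(j) = 561/j
-t(67) = -561/67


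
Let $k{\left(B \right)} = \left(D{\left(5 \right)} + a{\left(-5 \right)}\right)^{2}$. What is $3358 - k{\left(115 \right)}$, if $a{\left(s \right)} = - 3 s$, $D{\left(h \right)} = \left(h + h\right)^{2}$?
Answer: $-9867$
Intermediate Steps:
$D{\left(h \right)} = 4 h^{2}$ ($D{\left(h \right)} = \left(2 h\right)^{2} = 4 h^{2}$)
$k{\left(B \right)} = 13225$ ($k{\left(B \right)} = \left(4 \cdot 5^{2} - -15\right)^{2} = \left(4 \cdot 25 + 15\right)^{2} = \left(100 + 15\right)^{2} = 115^{2} = 13225$)
$3358 - k{\left(115 \right)} = 3358 - 13225 = -9867$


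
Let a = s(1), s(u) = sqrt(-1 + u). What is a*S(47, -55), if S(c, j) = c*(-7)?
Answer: 0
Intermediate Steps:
S(c, j) = -7*c
a = 0 (a = sqrt(-1 + 1) = sqrt(0) = 0)
a*S(47, -55) = 0*(-7*47) = 0*(-329) = 0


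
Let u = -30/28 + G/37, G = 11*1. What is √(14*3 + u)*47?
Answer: 47*√11061890/518 ≈ 301.77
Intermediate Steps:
G = 11
u = -401/518 (u = -30/28 + 11/37 = -30*1/28 + 11*(1/37) = -15/14 + 11/37 = -401/518 ≈ -0.77413)
√(14*3 + u)*47 = √(14*3 - 401/518)*47 = √(42 - 401/518)*47 = √(21355/518)*47 = (√11061890/518)*47 = 47*√11061890/518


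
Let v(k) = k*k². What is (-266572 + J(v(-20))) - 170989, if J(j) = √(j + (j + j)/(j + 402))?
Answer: -437561 + 120*I*√8015890/3799 ≈ -4.3756e+5 + 89.431*I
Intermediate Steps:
v(k) = k³
J(j) = √(j + 2*j/(402 + j)) (J(j) = √(j + (2*j)/(402 + j)) = √(j + 2*j/(402 + j)))
(-266572 + J(v(-20))) - 170989 = (-266572 + √((-20)³*(404 + (-20)³)/(402 + (-20)³))) - 170989 = (-266572 + √(-8000*(404 - 8000)/(402 - 8000))) - 170989 = (-266572 + √(-8000*(-7596)/(-7598))) - 170989 = (-266572 + √(-8000*(-1/7598)*(-7596))) - 170989 = (-266572 + √(-30384000/3799)) - 170989 = (-266572 + 120*I*√8015890/3799) - 170989 = -437561 + 120*I*√8015890/3799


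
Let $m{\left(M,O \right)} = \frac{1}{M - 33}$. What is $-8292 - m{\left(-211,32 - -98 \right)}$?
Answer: $- \frac{2023247}{244} \approx -8292.0$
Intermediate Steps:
$m{\left(M,O \right)} = \frac{1}{-33 + M}$
$-8292 - m{\left(-211,32 - -98 \right)} = -8292 - \frac{1}{-33 - 211} = -8292 - \frac{1}{-244} = -8292 - - \frac{1}{244} = -8292 + \frac{1}{244} = - \frac{2023247}{244}$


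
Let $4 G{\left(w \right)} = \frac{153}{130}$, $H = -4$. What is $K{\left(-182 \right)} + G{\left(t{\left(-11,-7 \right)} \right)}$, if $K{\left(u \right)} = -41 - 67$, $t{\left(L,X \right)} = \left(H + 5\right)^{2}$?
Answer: $- \frac{56007}{520} \approx -107.71$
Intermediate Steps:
$t{\left(L,X \right)} = 1$ ($t{\left(L,X \right)} = \left(-4 + 5\right)^{2} = 1^{2} = 1$)
$K{\left(u \right)} = -108$ ($K{\left(u \right)} = -41 - 67 = -108$)
$G{\left(w \right)} = \frac{153}{520}$ ($G{\left(w \right)} = \frac{153 \cdot \frac{1}{130}}{4} = \frac{1}{4} \cdot \frac{153}{130} = \frac{153}{520}$)
$K{\left(-182 \right)} + G{\left(t{\left(-11,-7 \right)} \right)} = -108 + \frac{153}{520} = - \frac{56007}{520}$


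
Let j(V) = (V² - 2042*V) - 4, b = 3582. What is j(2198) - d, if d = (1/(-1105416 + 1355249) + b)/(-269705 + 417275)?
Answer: 12641396976654233/36867855810 ≈ 3.4288e+5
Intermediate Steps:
j(V) = -4 + V² - 2042*V
d = 894901807/36867855810 (d = (1/(-1105416 + 1355249) + 3582)/(-269705 + 417275) = (1/249833 + 3582)/147570 = (1/249833 + 3582)*(1/147570) = (894901807/249833)*(1/147570) = 894901807/36867855810 ≈ 0.024273)
j(2198) - d = (-4 + 2198² - 2042*2198) - 1*894901807/36867855810 = (-4 + 4831204 - 4488316) - 894901807/36867855810 = 342884 - 894901807/36867855810 = 12641396976654233/36867855810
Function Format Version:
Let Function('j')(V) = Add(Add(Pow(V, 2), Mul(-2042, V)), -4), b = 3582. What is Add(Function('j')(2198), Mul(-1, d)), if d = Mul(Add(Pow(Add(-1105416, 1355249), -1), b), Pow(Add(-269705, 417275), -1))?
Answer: Rational(12641396976654233, 36867855810) ≈ 3.4288e+5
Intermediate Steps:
Function('j')(V) = Add(-4, Pow(V, 2), Mul(-2042, V))
d = Rational(894901807, 36867855810) (d = Mul(Add(Pow(Add(-1105416, 1355249), -1), 3582), Pow(Add(-269705, 417275), -1)) = Mul(Add(Pow(249833, -1), 3582), Pow(147570, -1)) = Mul(Add(Rational(1, 249833), 3582), Rational(1, 147570)) = Mul(Rational(894901807, 249833), Rational(1, 147570)) = Rational(894901807, 36867855810) ≈ 0.024273)
Add(Function('j')(2198), Mul(-1, d)) = Add(Add(-4, Pow(2198, 2), Mul(-2042, 2198)), Mul(-1, Rational(894901807, 36867855810))) = Add(Add(-4, 4831204, -4488316), Rational(-894901807, 36867855810)) = Add(342884, Rational(-894901807, 36867855810)) = Rational(12641396976654233, 36867855810)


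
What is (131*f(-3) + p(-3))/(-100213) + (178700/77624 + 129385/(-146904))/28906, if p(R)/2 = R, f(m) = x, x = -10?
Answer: 54426035849875337/4129064950393574736 ≈ 0.013181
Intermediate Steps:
f(m) = -10
p(R) = 2*R
(131*f(-3) + p(-3))/(-100213) + (178700/77624 + 129385/(-146904))/28906 = (131*(-10) + 2*(-3))/(-100213) + (178700/77624 + 129385/(-146904))/28906 = (-1310 - 6)*(-1/100213) + (178700*(1/77624) + 129385*(-1/146904))*(1/28906) = -1316*(-1/100213) + (44675/19406 - 129385/146904)*(1/28906) = 1316/100213 + (2026045445/1425409512)*(1/28906) = 1316/100213 + 2026045445/41202887353872 = 54426035849875337/4129064950393574736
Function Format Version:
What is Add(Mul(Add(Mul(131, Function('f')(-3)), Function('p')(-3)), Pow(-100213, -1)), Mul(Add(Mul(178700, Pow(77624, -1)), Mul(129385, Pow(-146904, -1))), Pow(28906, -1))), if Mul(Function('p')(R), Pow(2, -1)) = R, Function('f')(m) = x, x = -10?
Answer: Rational(54426035849875337, 4129064950393574736) ≈ 0.013181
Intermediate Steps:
Function('f')(m) = -10
Function('p')(R) = Mul(2, R)
Add(Mul(Add(Mul(131, Function('f')(-3)), Function('p')(-3)), Pow(-100213, -1)), Mul(Add(Mul(178700, Pow(77624, -1)), Mul(129385, Pow(-146904, -1))), Pow(28906, -1))) = Add(Mul(Add(Mul(131, -10), Mul(2, -3)), Pow(-100213, -1)), Mul(Add(Mul(178700, Pow(77624, -1)), Mul(129385, Pow(-146904, -1))), Pow(28906, -1))) = Add(Mul(Add(-1310, -6), Rational(-1, 100213)), Mul(Add(Mul(178700, Rational(1, 77624)), Mul(129385, Rational(-1, 146904))), Rational(1, 28906))) = Add(Mul(-1316, Rational(-1, 100213)), Mul(Add(Rational(44675, 19406), Rational(-129385, 146904)), Rational(1, 28906))) = Add(Rational(1316, 100213), Mul(Rational(2026045445, 1425409512), Rational(1, 28906))) = Add(Rational(1316, 100213), Rational(2026045445, 41202887353872)) = Rational(54426035849875337, 4129064950393574736)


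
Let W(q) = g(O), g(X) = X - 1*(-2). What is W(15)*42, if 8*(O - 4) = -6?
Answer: 441/2 ≈ 220.50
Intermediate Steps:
O = 13/4 (O = 4 + (1/8)*(-6) = 4 - 3/4 = 13/4 ≈ 3.2500)
g(X) = 2 + X (g(X) = X + 2 = 2 + X)
W(q) = 21/4 (W(q) = 2 + 13/4 = 21/4)
W(15)*42 = (21/4)*42 = 441/2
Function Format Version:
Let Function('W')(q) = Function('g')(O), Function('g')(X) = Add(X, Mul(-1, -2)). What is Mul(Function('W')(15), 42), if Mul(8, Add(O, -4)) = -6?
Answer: Rational(441, 2) ≈ 220.50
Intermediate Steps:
O = Rational(13, 4) (O = Add(4, Mul(Rational(1, 8), -6)) = Add(4, Rational(-3, 4)) = Rational(13, 4) ≈ 3.2500)
Function('g')(X) = Add(2, X) (Function('g')(X) = Add(X, 2) = Add(2, X))
Function('W')(q) = Rational(21, 4) (Function('W')(q) = Add(2, Rational(13, 4)) = Rational(21, 4))
Mul(Function('W')(15), 42) = Mul(Rational(21, 4), 42) = Rational(441, 2)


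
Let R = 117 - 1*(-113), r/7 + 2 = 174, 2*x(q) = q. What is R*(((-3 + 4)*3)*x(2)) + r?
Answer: 1894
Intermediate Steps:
x(q) = q/2
r = 1204 (r = -14 + 7*174 = -14 + 1218 = 1204)
R = 230 (R = 117 + 113 = 230)
R*(((-3 + 4)*3)*x(2)) + r = 230*(((-3 + 4)*3)*((½)*2)) + 1204 = 230*((1*3)*1) + 1204 = 230*(3*1) + 1204 = 230*3 + 1204 = 690 + 1204 = 1894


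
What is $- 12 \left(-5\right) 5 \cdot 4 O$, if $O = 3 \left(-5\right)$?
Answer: $-18000$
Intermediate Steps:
$O = -15$
$- 12 \left(-5\right) 5 \cdot 4 O = - 12 \left(-5\right) 5 \cdot 4 \left(-15\right) = - 12 \left(\left(-25\right) 4\right) \left(-15\right) = \left(-12\right) \left(-100\right) \left(-15\right) = 1200 \left(-15\right) = -18000$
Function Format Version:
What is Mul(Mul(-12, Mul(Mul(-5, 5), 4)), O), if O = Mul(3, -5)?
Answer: -18000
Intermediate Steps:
O = -15
Mul(Mul(-12, Mul(Mul(-5, 5), 4)), O) = Mul(Mul(-12, Mul(Mul(-5, 5), 4)), -15) = Mul(Mul(-12, Mul(-25, 4)), -15) = Mul(Mul(-12, -100), -15) = Mul(1200, -15) = -18000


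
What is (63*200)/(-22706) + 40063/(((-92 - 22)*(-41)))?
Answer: 425389039/53063922 ≈ 8.0165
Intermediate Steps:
(63*200)/(-22706) + 40063/(((-92 - 22)*(-41))) = 12600*(-1/22706) + 40063/((-114*(-41))) = -6300/11353 + 40063/4674 = 425389039/53063922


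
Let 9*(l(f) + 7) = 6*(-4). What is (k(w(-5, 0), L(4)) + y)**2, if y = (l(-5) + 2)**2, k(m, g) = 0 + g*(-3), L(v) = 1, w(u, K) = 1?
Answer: 252004/81 ≈ 3111.2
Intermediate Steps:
l(f) = -29/3 (l(f) = -7 + (6*(-4))/9 = -7 + (1/9)*(-24) = -7 - 8/3 = -29/3)
k(m, g) = -3*g (k(m, g) = 0 - 3*g = -3*g)
y = 529/9 (y = (-29/3 + 2)**2 = (-23/3)**2 = 529/9 ≈ 58.778)
(k(w(-5, 0), L(4)) + y)**2 = (-3*1 + 529/9)**2 = (-3 + 529/9)**2 = (502/9)**2 = 252004/81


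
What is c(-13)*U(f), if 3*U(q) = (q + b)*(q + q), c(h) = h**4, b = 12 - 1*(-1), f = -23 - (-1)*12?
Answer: -1256684/3 ≈ -4.1889e+5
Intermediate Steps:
f = -11 (f = -23 - 1*(-12) = -23 + 12 = -11)
b = 13 (b = 12 + 1 = 13)
U(q) = 2*q*(13 + q)/3 (U(q) = ((q + 13)*(q + q))/3 = ((13 + q)*(2*q))/3 = (2*q*(13 + q))/3 = 2*q*(13 + q)/3)
c(-13)*U(f) = (-13)**4*((2/3)*(-11)*(13 - 11)) = 28561*((2/3)*(-11)*2) = 28561*(-44/3) = -1256684/3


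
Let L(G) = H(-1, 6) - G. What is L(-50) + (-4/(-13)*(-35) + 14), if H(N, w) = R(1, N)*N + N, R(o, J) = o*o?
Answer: 666/13 ≈ 51.231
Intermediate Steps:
R(o, J) = o²
H(N, w) = 2*N (H(N, w) = 1²*N + N = 1*N + N = N + N = 2*N)
L(G) = -2 - G (L(G) = 2*(-1) - G = -2 - G)
L(-50) + (-4/(-13)*(-35) + 14) = (-2 - 1*(-50)) + (-4/(-13)*(-35) + 14) = (-2 + 50) + (-4*(-1/13)*(-35) + 14) = 48 + ((4/13)*(-35) + 14) = 48 + (-140/13 + 14) = 48 + 42/13 = 666/13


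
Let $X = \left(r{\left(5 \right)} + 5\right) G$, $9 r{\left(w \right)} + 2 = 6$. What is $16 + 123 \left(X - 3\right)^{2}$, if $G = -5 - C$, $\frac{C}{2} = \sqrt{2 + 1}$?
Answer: $\frac{4215068}{27} + \frac{2185792 \sqrt{3}}{27} \approx 2.9633 \cdot 10^{5}$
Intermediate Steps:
$C = 2 \sqrt{3}$ ($C = 2 \sqrt{2 + 1} = 2 \sqrt{3} \approx 3.4641$)
$r{\left(w \right)} = \frac{4}{9}$ ($r{\left(w \right)} = - \frac{2}{9} + \frac{1}{9} \cdot 6 = - \frac{2}{9} + \frac{2}{3} = \frac{4}{9}$)
$G = -5 - 2 \sqrt{3} \approx -8.4641$
$X = - \frac{245}{9} - \frac{98 \sqrt{3}}{9}$ ($X = \left(\frac{4}{9} + 5\right) \left(-5 - 2 \sqrt{3}\right) = \frac{49 \left(-5 - 2 \sqrt{3}\right)}{9} = - \frac{245}{9} - \frac{98 \sqrt{3}}{9} \approx -46.082$)
$16 + 123 \left(X - 3\right)^{2} = 16 + 123 \left(\left(- \frac{245}{9} - \frac{98 \sqrt{3}}{9}\right) - 3\right)^{2} = 16 + 123 \left(- \frac{272}{9} - \frac{98 \sqrt{3}}{9}\right)^{2}$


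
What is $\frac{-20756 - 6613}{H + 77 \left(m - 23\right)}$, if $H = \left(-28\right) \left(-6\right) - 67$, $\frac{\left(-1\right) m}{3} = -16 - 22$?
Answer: $- \frac{27369}{7108} \approx -3.8504$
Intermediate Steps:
$m = 114$ ($m = - 3 \left(-16 - 22\right) = \left(-3\right) \left(-38\right) = 114$)
$H = 101$ ($H = 168 - 67 = 101$)
$\frac{-20756 - 6613}{H + 77 \left(m - 23\right)} = \frac{-20756 - 6613}{101 + 77 \left(114 - 23\right)} = - \frac{27369}{101 + 77 \cdot 91} = - \frac{27369}{101 + 7007} = - \frac{27369}{7108}$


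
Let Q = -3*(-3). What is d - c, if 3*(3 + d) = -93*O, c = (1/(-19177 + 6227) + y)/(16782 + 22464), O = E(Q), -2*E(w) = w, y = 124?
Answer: 69372567251/508235700 ≈ 136.50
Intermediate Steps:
Q = 9
E(w) = -w/2
O = -9/2 (O = -½*9 = -9/2 ≈ -4.5000)
c = 1605799/508235700 (c = (1/(-19177 + 6227) + 124)/(16782 + 22464) = (1/(-12950) + 124)/39246 = (-1/12950 + 124)*(1/39246) = (1605799/12950)*(1/39246) = 1605799/508235700 ≈ 0.0031596)
d = 273/2 (d = -3 + (-93*(-9/2))/3 = -3 + (⅓)*(837/2) = -3 + 279/2 = 273/2 ≈ 136.50)
d - c = 273/2 - 1*1605799/508235700 = 273/2 - 1605799/508235700 = 69372567251/508235700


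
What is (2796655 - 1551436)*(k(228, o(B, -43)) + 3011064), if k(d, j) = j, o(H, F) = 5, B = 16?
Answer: 3749440329111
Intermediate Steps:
(2796655 - 1551436)*(k(228, o(B, -43)) + 3011064) = (2796655 - 1551436)*(5 + 3011064) = 1245219*3011069 = 3749440329111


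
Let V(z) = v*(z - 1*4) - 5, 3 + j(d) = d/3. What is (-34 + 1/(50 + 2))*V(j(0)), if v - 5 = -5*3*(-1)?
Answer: 256215/52 ≈ 4927.2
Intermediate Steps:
v = 20 (v = 5 - 5*3*(-1) = 5 - 15*(-1) = 5 + 15 = 20)
j(d) = -3 + d/3
V(z) = -85 + 20*z (V(z) = 20*(z - 1*4) - 5 = 20*(z - 4) - 5 = 20*(-4 + z) - 5 = (-80 + 20*z) - 5 = -85 + 20*z)
(-34 + 1/(50 + 2))*V(j(0)) = (-34 + 1/(50 + 2))*(-85 + 20*(-3 + (⅓)*0)) = (-34 + 1/52)*(-85 + 20*(-3 + 0)) = (-34 + 1/52)*(-85 + 20*(-3)) = -1767*(-85 - 60)/52 = -1767/52*(-145) = 256215/52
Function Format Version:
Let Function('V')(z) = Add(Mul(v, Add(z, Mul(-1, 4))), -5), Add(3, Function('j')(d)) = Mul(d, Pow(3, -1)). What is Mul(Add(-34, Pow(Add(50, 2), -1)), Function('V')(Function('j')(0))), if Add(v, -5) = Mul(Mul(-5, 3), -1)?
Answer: Rational(256215, 52) ≈ 4927.2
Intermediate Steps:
v = 20 (v = Add(5, Mul(Mul(-5, 3), -1)) = Add(5, Mul(-15, -1)) = Add(5, 15) = 20)
Function('j')(d) = Add(-3, Mul(Rational(1, 3), d)) (Function('j')(d) = Add(-3, Mul(d, Pow(3, -1))) = Add(-3, Mul(d, Rational(1, 3))) = Add(-3, Mul(Rational(1, 3), d)))
Function('V')(z) = Add(-85, Mul(20, z)) (Function('V')(z) = Add(Mul(20, Add(z, Mul(-1, 4))), -5) = Add(Mul(20, Add(z, -4)), -5) = Add(Mul(20, Add(-4, z)), -5) = Add(Add(-80, Mul(20, z)), -5) = Add(-85, Mul(20, z)))
Mul(Add(-34, Pow(Add(50, 2), -1)), Function('V')(Function('j')(0))) = Mul(Add(-34, Pow(Add(50, 2), -1)), Add(-85, Mul(20, Add(-3, Mul(Rational(1, 3), 0))))) = Mul(Add(-34, Pow(52, -1)), Add(-85, Mul(20, Add(-3, 0)))) = Mul(Add(-34, Rational(1, 52)), Add(-85, Mul(20, -3))) = Mul(Rational(-1767, 52), Add(-85, -60)) = Mul(Rational(-1767, 52), -145) = Rational(256215, 52)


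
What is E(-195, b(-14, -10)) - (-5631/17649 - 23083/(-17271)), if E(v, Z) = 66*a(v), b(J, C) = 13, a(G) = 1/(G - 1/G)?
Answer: -873094477973/643906610172 ≈ -1.3559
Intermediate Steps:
E(v, Z) = 66*v/(-1 + v**2) (E(v, Z) = 66*(v/(-1 + v**2)) = 66*v/(-1 + v**2))
E(-195, b(-14, -10)) - (-5631/17649 - 23083/(-17271)) = 66*(-195)/(-1 + (-195)**2) - (-5631/17649 - 23083/(-17271)) = 66*(-195)/(-1 + 38025) - (-5631*1/17649 - 23083*(-1/17271)) = 66*(-195)/38024 - (-1877/5883 + 23083/17271) = 66*(-195)*(1/38024) - 1*34459874/33868431 = -6435/19012 - 34459874/33868431 = -873094477973/643906610172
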